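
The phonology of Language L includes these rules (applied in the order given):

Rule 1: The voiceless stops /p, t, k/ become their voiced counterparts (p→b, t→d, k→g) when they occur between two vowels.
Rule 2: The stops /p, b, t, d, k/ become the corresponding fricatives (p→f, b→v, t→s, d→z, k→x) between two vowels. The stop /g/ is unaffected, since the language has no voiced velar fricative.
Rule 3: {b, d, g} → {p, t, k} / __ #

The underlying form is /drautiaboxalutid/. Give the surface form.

drauziavoxaluzit

Rule 1 (intervocalic voicing): /t/ is a voiceless stop between vowels /u/ and /i/, so it voices to [d]. /t/ is a voiceless stop between vowels /u/ and /i/, so it voices to [d]. /drautiaboxalutid/ → draudiaboxaludid.
Rule 2 (intervocalic spirantization): /d/ is a stop between vowels /u/ and /i/, so it spirantizes to the fricative [z]. /b/ is a stop between vowels /a/ and /o/, so it spirantizes to the fricative [v]. /d/ is a stop between vowels /u/ and /i/, so it spirantizes to the fricative [z]. /draudiaboxaludid/ → drauziavoxaluzid.
Rule 3 (final devoicing): /d/ is a voiced stop in word-final position, so it devoices to [t]. /drauziavoxaluzid/ → drauziavoxaluzit.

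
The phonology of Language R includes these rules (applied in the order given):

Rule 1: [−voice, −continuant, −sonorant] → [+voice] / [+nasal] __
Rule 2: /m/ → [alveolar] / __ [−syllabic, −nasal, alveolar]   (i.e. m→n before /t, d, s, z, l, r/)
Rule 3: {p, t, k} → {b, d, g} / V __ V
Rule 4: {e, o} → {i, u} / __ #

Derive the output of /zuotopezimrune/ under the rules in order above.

zuodobezinruni

Rule 1 (post-nasal voicing): no segment meets the environment; /zuotopezimrune/ is unchanged.
Rule 2 (nasal place assimilation): /m/ precedes the alveolar consonant /r/, so it assimilates in place to [n]. /zuotopezimrune/ → zuotopezinrune.
Rule 3 (intervocalic voicing): /t/ is a voiceless stop between vowels /o/ and /o/, so it voices to [d]. /p/ is a voiceless stop between vowels /o/ and /e/, so it voices to [b]. /zuotopezinrune/ → zuodobezinrune.
Rule 4 (final vowel raising): /e/ is a mid vowel in word-final position, so it raises to [i]. /zuodobezinrune/ → zuodobezinruni.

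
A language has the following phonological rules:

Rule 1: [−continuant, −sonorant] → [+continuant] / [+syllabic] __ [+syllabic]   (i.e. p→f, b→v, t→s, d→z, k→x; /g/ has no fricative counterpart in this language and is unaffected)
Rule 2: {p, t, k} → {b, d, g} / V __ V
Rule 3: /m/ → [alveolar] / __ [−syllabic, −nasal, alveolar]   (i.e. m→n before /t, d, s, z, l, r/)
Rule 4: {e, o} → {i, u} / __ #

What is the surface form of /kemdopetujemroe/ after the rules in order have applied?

Rule 1 (intervocalic spirantization): /p/ is a stop between vowels /o/ and /e/, so it spirantizes to the fricative [f]. /t/ is a stop between vowels /e/ and /u/, so it spirantizes to the fricative [s]. /kemdopetujemroe/ → kemdofesujemroe.
Rule 2 (intervocalic voicing): no segment meets the environment; /kemdofesujemroe/ is unchanged.
Rule 3 (nasal place assimilation): /m/ precedes the alveolar consonant /d/, so it assimilates in place to [n]. /m/ precedes the alveolar consonant /r/, so it assimilates in place to [n]. /kemdofesujemroe/ → kendofesujenroe.
Rule 4 (final vowel raising): /e/ is a mid vowel in word-final position, so it raises to [i]. /kendofesujenroe/ → kendofesujenroi.

kendofesujenroi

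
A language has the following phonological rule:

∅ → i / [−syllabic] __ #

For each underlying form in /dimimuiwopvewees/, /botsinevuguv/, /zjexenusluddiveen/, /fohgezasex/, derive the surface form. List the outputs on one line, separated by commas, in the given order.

/dimimuiwopvewees/: the form ends in the consonant /s/, so [i] is inserted word-finally. → [dimimuiwopveweesi].
/botsinevuguv/: the form ends in the consonant /v/, so [i] is inserted word-finally. → [botsinevuguvi].
/zjexenusluddiveen/: the form ends in the consonant /n/, so [i] is inserted word-finally. → [zjexenusluddiveeni].
/fohgezasex/: the form ends in the consonant /x/, so [i] is inserted word-finally. → [fohgezasexi].

dimimuiwopveweesi, botsinevuguvi, zjexenusluddiveeni, fohgezasexi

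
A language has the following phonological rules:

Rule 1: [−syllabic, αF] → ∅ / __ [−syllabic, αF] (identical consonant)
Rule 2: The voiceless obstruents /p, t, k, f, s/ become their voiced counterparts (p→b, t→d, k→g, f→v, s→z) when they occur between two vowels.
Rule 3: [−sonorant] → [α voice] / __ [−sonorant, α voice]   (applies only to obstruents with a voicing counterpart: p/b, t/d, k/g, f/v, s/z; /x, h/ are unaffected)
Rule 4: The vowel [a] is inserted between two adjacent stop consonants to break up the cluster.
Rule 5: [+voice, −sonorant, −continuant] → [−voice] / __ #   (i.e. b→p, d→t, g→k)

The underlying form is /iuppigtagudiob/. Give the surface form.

iubikatagudiop

Rule 1 (degemination): /pp/ is a geminate; the first /p/ deletes. /iuppigtagudiob/ → iupigtagudiob.
Rule 2 (intervocalic voicing): /p/ is a voiceless obstruent between vowels /u/ and /i/, so it voices to [b]. /iupigtagudiob/ → iubigtagudiob.
Rule 3 (regressive voicing assimilation): /g/ precedes the voiceless obstruent /t/, so it devoices to [k] by assimilation. /iubigtagudiob/ → iubiktagudiob.
Rule 4 (stop-cluster a-epenthesis): /k/ and /t/ form a stop–stop cluster, so [a] is inserted between them. /iubiktagudiob/ → iubikatagudiob.
Rule 5 (final devoicing): /b/ is a voiced stop in word-final position, so it devoices to [p]. /iubikatagudiob/ → iubikatagudiop.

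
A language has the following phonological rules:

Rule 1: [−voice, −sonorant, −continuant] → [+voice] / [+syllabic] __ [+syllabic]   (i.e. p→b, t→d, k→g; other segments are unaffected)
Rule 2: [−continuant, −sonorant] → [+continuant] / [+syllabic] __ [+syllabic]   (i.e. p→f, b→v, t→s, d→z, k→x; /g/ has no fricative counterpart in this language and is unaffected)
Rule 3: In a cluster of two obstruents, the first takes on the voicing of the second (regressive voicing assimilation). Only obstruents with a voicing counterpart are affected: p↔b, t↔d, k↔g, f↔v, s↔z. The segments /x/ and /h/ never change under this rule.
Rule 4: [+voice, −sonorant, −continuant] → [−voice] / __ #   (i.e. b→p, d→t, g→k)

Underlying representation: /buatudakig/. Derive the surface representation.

buazuzagik

Rule 1 (intervocalic voicing): /t/ is a voiceless stop between vowels /a/ and /u/, so it voices to [d]. /k/ is a voiceless stop between vowels /a/ and /i/, so it voices to [g]. /buatudakig/ → buadudagig.
Rule 2 (intervocalic spirantization): /d/ is a stop between vowels /a/ and /u/, so it spirantizes to the fricative [z]. /d/ is a stop between vowels /u/ and /a/, so it spirantizes to the fricative [z]. /buadudagig/ → buazuzagig.
Rule 3 (regressive voicing assimilation): no segment meets the environment; /buazuzagig/ is unchanged.
Rule 4 (final devoicing): /g/ is a voiced stop in word-final position, so it devoices to [k]. /buazuzagig/ → buazuzagik.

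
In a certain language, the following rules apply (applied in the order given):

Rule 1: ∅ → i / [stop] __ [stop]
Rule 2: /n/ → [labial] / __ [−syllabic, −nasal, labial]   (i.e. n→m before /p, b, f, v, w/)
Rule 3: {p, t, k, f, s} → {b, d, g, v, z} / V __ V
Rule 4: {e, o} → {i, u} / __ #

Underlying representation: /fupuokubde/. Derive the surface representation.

Rule 1 (stop-cluster i-epenthesis): /b/ and /d/ form a stop–stop cluster, so [i] is inserted between them. /fupuokubde/ → fupuokubide.
Rule 2 (nasal place assimilation): no segment meets the environment; /fupuokubide/ is unchanged.
Rule 3 (intervocalic voicing): /p/ is a voiceless obstruent between vowels /u/ and /u/, so it voices to [b]. /k/ is a voiceless obstruent between vowels /o/ and /u/, so it voices to [g]. /fupuokubide/ → fubuogubide.
Rule 4 (final vowel raising): /e/ is a mid vowel in word-final position, so it raises to [i]. /fubuogubide/ → fubuogubidi.

fubuogubidi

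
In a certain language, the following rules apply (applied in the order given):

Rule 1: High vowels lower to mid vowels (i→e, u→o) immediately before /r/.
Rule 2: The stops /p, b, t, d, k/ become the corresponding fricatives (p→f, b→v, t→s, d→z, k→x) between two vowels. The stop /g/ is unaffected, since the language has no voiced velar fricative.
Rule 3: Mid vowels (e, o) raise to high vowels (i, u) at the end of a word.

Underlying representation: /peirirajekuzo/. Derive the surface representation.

Rule 1 (pre-rhotic lowering): /i/ is a high vowel immediately before /r/, so it lowers to [e]. /i/ is a high vowel immediately before /r/, so it lowers to [e]. /peirirajekuzo/ → peererajekuzo.
Rule 2 (intervocalic spirantization): /k/ is a stop between vowels /e/ and /u/, so it spirantizes to the fricative [x]. /peererajekuzo/ → peererajexuzo.
Rule 3 (final vowel raising): /o/ is a mid vowel in word-final position, so it raises to [u]. /peererajexuzo/ → peererajexuzu.

peererajexuzu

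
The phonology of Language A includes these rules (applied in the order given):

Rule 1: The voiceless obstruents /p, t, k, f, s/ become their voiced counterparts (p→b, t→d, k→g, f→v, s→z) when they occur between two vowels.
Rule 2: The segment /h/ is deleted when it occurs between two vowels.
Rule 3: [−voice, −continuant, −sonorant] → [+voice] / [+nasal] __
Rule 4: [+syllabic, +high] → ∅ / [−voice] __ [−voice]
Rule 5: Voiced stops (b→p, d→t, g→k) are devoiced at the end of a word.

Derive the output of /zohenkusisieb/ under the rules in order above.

zoenguziziep

Rule 1 (intervocalic voicing): /s/ is a voiceless obstruent between vowels /u/ and /i/, so it voices to [z]. /s/ is a voiceless obstruent between vowels /i/ and /i/, so it voices to [z]. /zohenkusisieb/ → zohenkuzizieb.
Rule 2 (intervocalic h-deletion): /h/ occurs between vowels /o/ and /e/, so it deletes. /zohenkuzizieb/ → zoenkuzizieb.
Rule 3 (post-nasal voicing): /k/ is a voiceless stop immediately after the nasal /n/, so it voices to [g]. /zoenkuzizieb/ → zoenguzizieb.
Rule 4 (high vowel syncope): no segment meets the environment; /zoenguzizieb/ is unchanged.
Rule 5 (final devoicing): /b/ is a voiced stop in word-final position, so it devoices to [p]. /zoenguzizieb/ → zoenguziziep.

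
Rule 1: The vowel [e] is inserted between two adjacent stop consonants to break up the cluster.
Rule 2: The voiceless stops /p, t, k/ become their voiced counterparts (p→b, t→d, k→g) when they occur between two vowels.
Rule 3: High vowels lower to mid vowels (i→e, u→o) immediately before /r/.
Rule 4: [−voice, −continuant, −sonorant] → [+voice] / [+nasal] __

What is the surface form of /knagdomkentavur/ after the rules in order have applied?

Rule 1 (stop-cluster e-epenthesis): /g/ and /d/ form a stop–stop cluster, so [e] is inserted between them. /knagdomkentavur/ → knagedomkentavur.
Rule 2 (intervocalic voicing): no segment meets the environment; /knagedomkentavur/ is unchanged.
Rule 3 (pre-rhotic lowering): /u/ is a high vowel immediately before /r/, so it lowers to [o]. /knagedomkentavur/ → knagedomkentavor.
Rule 4 (post-nasal voicing): /k/ is a voiceless stop immediately after the nasal /m/, so it voices to [g]. /t/ is a voiceless stop immediately after the nasal /n/, so it voices to [d]. /knagedomkentavor/ → knagedomgendavor.

knagedomgendavor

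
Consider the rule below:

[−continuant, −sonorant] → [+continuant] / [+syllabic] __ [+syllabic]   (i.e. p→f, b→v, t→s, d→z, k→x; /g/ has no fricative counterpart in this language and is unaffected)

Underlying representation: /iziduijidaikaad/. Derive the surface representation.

Scanning /iziduijidaikaad/: /d/ is a stop between vowels /i/ and /u/, so it spirantizes to the fricative [z]; /d/ is a stop between vowels /i/ and /a/, so it spirantizes to the fricative [z]; /k/ is a stop between vowels /i/ and /a/, so it spirantizes to the fricative [x]; /d/ at position 15 is not in the conditioning environment.
Result: [izizuijizaixaad].

izizuijizaixaad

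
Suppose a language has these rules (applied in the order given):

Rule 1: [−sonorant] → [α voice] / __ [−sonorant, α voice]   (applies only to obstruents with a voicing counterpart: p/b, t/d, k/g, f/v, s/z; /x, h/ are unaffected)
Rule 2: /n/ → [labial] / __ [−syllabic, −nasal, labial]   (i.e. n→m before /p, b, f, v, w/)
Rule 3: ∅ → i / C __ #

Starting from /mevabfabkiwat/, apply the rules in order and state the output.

mevapfapkiwati

Rule 1 (regressive voicing assimilation): /b/ precedes the voiceless obstruent /f/, so it devoices to [p] by assimilation. /b/ precedes the voiceless obstruent /k/, so it devoices to [p] by assimilation. /mevabfabkiwat/ → mevapfapkiwat.
Rule 2 (nasal place assimilation): no segment meets the environment; /mevapfapkiwat/ is unchanged.
Rule 3 (final i-epenthesis): the form ends in the consonant /t/, so [i] is inserted word-finally. /mevapfapkiwat/ → mevapfapkiwati.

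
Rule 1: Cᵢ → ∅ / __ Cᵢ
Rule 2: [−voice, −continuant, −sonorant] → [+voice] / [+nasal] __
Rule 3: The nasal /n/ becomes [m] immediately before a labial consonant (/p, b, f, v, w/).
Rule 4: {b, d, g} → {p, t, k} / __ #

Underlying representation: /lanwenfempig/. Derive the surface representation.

lamwemfembik

Rule 1 (degemination): no segment meets the environment; /lanwenfempig/ is unchanged.
Rule 2 (post-nasal voicing): /p/ is a voiceless stop immediately after the nasal /m/, so it voices to [b]. /lanwenfempig/ → lanwenfembig.
Rule 3 (nasal place assimilation): /n/ precedes the labial consonant /w/, so it assimilates in place to [m]. /n/ precedes the labial consonant /f/, so it assimilates in place to [m]. /lanwenfembig/ → lamwemfembig.
Rule 4 (final devoicing): /g/ is a voiced stop in word-final position, so it devoices to [k]. /lamwemfembig/ → lamwemfembik.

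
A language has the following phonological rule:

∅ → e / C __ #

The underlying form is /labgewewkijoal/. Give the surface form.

labgewewkijoale

the form ends in the consonant /l/, so [e] is inserted word-finally.
Surface form: [labgewewkijoale].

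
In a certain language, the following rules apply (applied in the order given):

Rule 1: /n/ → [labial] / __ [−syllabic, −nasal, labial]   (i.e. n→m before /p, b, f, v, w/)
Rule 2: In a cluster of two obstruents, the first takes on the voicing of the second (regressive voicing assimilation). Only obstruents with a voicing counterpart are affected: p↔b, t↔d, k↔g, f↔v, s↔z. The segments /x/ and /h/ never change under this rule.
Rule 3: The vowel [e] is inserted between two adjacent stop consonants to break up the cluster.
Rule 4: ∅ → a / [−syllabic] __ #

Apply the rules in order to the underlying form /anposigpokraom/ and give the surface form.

Rule 1 (nasal place assimilation): /n/ precedes the labial consonant /p/, so it assimilates in place to [m]. /anposigpokraom/ → amposigpokraom.
Rule 2 (regressive voicing assimilation): /g/ precedes the voiceless obstruent /p/, so it devoices to [k] by assimilation. /amposigpokraom/ → amposikpokraom.
Rule 3 (stop-cluster e-epenthesis): /k/ and /p/ form a stop–stop cluster, so [e] is inserted between them. /amposikpokraom/ → amposikepokraom.
Rule 4 (final a-epenthesis): the form ends in the consonant /m/, so [a] is inserted word-finally. /amposikepokraom/ → amposikepokraoma.

amposikepokraoma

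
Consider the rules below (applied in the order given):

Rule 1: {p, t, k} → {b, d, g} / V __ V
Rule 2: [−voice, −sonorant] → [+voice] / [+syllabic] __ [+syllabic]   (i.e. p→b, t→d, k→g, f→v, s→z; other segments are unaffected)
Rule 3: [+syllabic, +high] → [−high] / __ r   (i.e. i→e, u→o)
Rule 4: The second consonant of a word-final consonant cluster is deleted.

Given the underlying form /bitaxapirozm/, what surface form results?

bidaxaberoz

Rule 1 (intervocalic voicing): /t/ is a voiceless stop between vowels /i/ and /a/, so it voices to [d]. /p/ is a voiceless stop between vowels /a/ and /i/, so it voices to [b]. /bitaxapirozm/ → bidaxabirozm.
Rule 2 (intervocalic voicing): no segment meets the environment; /bidaxabirozm/ is unchanged.
Rule 3 (pre-rhotic lowering): /i/ is a high vowel immediately before /r/, so it lowers to [e]. /bidaxabirozm/ → bidaxaberozm.
Rule 4 (final cluster simplification): /m/ is the second consonant of a word-final cluster /zm/, so it deletes. /bidaxaberozm/ → bidaxaberoz.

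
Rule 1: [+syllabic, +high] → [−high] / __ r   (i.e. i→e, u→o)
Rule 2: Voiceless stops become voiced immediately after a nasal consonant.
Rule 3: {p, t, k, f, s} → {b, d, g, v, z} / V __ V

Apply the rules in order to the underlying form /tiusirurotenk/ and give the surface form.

tiuzerorodeng

Rule 1 (pre-rhotic lowering): /i/ is a high vowel immediately before /r/, so it lowers to [e]. /u/ is a high vowel immediately before /r/, so it lowers to [o]. /tiusirurotenk/ → tiuserorotenk.
Rule 2 (post-nasal voicing): /k/ is a voiceless stop immediately after the nasal /n/, so it voices to [g]. /tiuserorotenk/ → tiuseroroteng.
Rule 3 (intervocalic voicing): /s/ is a voiceless obstruent between vowels /u/ and /e/, so it voices to [z]. /t/ is a voiceless obstruent between vowels /o/ and /e/, so it voices to [d]. /tiuseroroteng/ → tiuzerorodeng.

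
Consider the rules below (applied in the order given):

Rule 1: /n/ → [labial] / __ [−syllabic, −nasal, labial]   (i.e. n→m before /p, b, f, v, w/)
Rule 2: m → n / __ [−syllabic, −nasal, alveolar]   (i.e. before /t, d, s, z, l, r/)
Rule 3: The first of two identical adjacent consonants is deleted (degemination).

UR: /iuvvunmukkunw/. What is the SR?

iuvunmukumw

Rule 1 (nasal place assimilation): /n/ precedes the labial consonant /w/, so it assimilates in place to [m]. /iuvvunmukkunw/ → iuvvunmukkumw.
Rule 2 (nasal place assimilation): no segment meets the environment; /iuvvunmukkumw/ is unchanged.
Rule 3 (degemination): /vv/ is a geminate; the first /v/ deletes. /kk/ is a geminate; the first /k/ deletes. /iuvvunmukkumw/ → iuvunmukumw.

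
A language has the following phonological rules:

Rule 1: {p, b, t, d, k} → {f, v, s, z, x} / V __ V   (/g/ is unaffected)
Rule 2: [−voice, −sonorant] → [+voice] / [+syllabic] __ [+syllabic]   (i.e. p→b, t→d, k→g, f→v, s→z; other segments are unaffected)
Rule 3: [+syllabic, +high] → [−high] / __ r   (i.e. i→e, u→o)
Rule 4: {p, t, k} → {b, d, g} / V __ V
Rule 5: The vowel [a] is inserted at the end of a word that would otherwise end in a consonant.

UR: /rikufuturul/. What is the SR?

Rule 1 (intervocalic spirantization): /k/ is a stop between vowels /i/ and /u/, so it spirantizes to the fricative [x]. /t/ is a stop between vowels /u/ and /u/, so it spirantizes to the fricative [s]. /rikufuturul/ → rixufusurul.
Rule 2 (intervocalic voicing): /f/ is a voiceless obstruent between vowels /u/ and /u/, so it voices to [v]. /s/ is a voiceless obstruent between vowels /u/ and /u/, so it voices to [z]. /rixufusurul/ → rixuvuzurul.
Rule 3 (pre-rhotic lowering): /u/ is a high vowel immediately before /r/, so it lowers to [o]. /rixuvuzurul/ → rixuvuzorul.
Rule 4 (intervocalic voicing): no segment meets the environment; /rixuvuzorul/ is unchanged.
Rule 5 (final a-epenthesis): the form ends in the consonant /l/, so [a] is inserted word-finally. /rixuvuzorul/ → rixuvuzorula.

rixuvuzorula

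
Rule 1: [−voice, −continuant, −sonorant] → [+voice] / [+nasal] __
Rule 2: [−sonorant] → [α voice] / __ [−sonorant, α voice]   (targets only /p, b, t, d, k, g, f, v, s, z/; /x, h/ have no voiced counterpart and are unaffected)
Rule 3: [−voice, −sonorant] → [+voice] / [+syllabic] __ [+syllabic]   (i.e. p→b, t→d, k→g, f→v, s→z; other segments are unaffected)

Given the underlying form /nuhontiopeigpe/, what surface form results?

Rule 1 (post-nasal voicing): /t/ is a voiceless stop immediately after the nasal /n/, so it voices to [d]. /nuhontiopeigpe/ → nuhondiopeigpe.
Rule 2 (regressive voicing assimilation): /g/ precedes the voiceless obstruent /p/, so it devoices to [k] by assimilation. /nuhondiopeigpe/ → nuhondiopeikpe.
Rule 3 (intervocalic voicing): /p/ is a voiceless obstruent between vowels /o/ and /e/, so it voices to [b]. /nuhondiopeikpe/ → nuhondiobeikpe.

nuhondiobeikpe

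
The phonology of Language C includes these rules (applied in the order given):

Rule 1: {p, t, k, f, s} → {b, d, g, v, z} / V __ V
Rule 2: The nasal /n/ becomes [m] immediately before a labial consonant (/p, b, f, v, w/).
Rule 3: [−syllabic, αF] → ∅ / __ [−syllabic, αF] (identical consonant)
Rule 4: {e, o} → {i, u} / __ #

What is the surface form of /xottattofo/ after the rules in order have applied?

xotatovu

Rule 1 (intervocalic voicing): /f/ is a voiceless obstruent between vowels /o/ and /o/, so it voices to [v]. /xottattofo/ → xottattovo.
Rule 2 (nasal place assimilation): no segment meets the environment; /xottattovo/ is unchanged.
Rule 3 (degemination): /tt/ is a geminate; the first /t/ deletes. /tt/ is a geminate; the first /t/ deletes. /xottattovo/ → xotatovo.
Rule 4 (final vowel raising): /o/ is a mid vowel in word-final position, so it raises to [u]. /xotatovo/ → xotatovu.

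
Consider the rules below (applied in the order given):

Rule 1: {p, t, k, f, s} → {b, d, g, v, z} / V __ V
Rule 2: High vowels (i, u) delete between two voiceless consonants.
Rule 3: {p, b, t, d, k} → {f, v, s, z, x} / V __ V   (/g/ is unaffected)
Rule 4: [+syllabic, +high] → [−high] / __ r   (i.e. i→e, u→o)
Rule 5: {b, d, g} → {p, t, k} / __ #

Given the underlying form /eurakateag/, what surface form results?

eoragazeak

Rule 1 (intervocalic voicing): /k/ is a voiceless obstruent between vowels /a/ and /a/, so it voices to [g]. /t/ is a voiceless obstruent between vowels /a/ and /e/, so it voices to [d]. /eurakateag/ → euragadeag.
Rule 2 (high vowel syncope): no segment meets the environment; /euragadeag/ is unchanged.
Rule 3 (intervocalic spirantization): /d/ is a stop between vowels /a/ and /e/, so it spirantizes to the fricative [z]. /euragadeag/ → euragazeag.
Rule 4 (pre-rhotic lowering): /u/ is a high vowel immediately before /r/, so it lowers to [o]. /euragazeag/ → eoragazeag.
Rule 5 (final devoicing): /g/ is a voiced stop in word-final position, so it devoices to [k]. /eoragazeag/ → eoragazeak.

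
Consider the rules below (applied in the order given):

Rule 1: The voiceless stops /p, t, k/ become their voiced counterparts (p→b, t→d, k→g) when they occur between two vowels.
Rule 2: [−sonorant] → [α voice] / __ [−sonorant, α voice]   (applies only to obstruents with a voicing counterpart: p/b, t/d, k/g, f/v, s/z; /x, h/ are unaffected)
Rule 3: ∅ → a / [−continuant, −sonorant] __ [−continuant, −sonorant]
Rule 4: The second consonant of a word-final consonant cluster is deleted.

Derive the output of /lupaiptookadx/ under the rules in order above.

Rule 1 (intervocalic voicing): /p/ is a voiceless stop between vowels /u/ and /a/, so it voices to [b]. /k/ is a voiceless stop between vowels /o/ and /a/, so it voices to [g]. /lupaiptookadx/ → lubaiptoogadx.
Rule 2 (regressive voicing assimilation): /d/ precedes the voiceless obstruent /x/, so it devoices to [t] by assimilation. /lubaiptoogadx/ → lubaiptoogatx.
Rule 3 (stop-cluster a-epenthesis): /p/ and /t/ form a stop–stop cluster, so [a] is inserted between them. /lubaiptoogatx/ → lubaipatoogatx.
Rule 4 (final cluster simplification): /x/ is the second consonant of a word-final cluster /tx/, so it deletes. /lubaipatoogatx/ → lubaipatoogat.

lubaipatoogat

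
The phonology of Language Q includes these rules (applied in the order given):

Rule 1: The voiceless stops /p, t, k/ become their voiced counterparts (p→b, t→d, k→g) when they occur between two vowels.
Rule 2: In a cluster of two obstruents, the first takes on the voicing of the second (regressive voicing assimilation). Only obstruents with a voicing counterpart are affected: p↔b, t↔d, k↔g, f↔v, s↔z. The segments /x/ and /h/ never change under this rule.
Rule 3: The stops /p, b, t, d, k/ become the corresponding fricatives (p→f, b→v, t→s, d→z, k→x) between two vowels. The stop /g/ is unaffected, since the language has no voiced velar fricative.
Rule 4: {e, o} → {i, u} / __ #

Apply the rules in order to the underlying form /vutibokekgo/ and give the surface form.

Rule 1 (intervocalic voicing): /t/ is a voiceless stop between vowels /u/ and /i/, so it voices to [d]. /k/ is a voiceless stop between vowels /o/ and /e/, so it voices to [g]. /vutibokekgo/ → vudibogekgo.
Rule 2 (regressive voicing assimilation): /k/ precedes the voiced obstruent /g/, so it voices to [g] by assimilation. /vudibogekgo/ → vudibogeggo.
Rule 3 (intervocalic spirantization): /d/ is a stop between vowels /u/ and /i/, so it spirantizes to the fricative [z]. /b/ is a stop between vowels /i/ and /o/, so it spirantizes to the fricative [v]. /vudibogeggo/ → vuzivogeggo.
Rule 4 (final vowel raising): /o/ is a mid vowel in word-final position, so it raises to [u]. /vuzivogeggo/ → vuzivogeggu.

vuzivogeggu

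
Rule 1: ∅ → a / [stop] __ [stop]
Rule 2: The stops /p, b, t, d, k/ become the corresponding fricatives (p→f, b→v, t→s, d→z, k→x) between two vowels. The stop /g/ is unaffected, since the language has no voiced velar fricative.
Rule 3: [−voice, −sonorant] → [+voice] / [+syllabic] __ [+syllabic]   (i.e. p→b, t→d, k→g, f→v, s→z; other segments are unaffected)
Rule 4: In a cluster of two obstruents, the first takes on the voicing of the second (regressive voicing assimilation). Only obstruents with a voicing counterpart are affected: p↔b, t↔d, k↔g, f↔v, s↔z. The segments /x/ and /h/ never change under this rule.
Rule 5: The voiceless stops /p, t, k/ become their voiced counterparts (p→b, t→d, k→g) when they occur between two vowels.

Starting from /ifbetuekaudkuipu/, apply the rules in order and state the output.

Rule 1 (stop-cluster a-epenthesis): /d/ and /k/ form a stop–stop cluster, so [a] is inserted between them. /ifbetuekaudkuipu/ → ifbetuekaudakuipu.
Rule 2 (intervocalic spirantization): /t/ is a stop between vowels /e/ and /u/, so it spirantizes to the fricative [s]. /k/ is a stop between vowels /e/ and /a/, so it spirantizes to the fricative [x]. /d/ is a stop between vowels /u/ and /a/, so it spirantizes to the fricative [z]. /k/ is a stop between vowels /a/ and /u/, so it spirantizes to the fricative [x]. /p/ is a stop between vowels /i/ and /u/, so it spirantizes to the fricative [f]. /ifbetuekaudakuipu/ → ifbesuexauzaxuifu.
Rule 3 (intervocalic voicing): /s/ is a voiceless obstruent between vowels /e/ and /u/, so it voices to [z]. /f/ is a voiceless obstruent between vowels /i/ and /u/, so it voices to [v]. /ifbesuexauzaxuifu/ → ifbezuexauzaxuivu.
Rule 4 (regressive voicing assimilation): /f/ precedes the voiced obstruent /b/, so it voices to [v] by assimilation. /ifbezuexauzaxuivu/ → ivbezuexauzaxuivu.
Rule 5 (intervocalic voicing): no segment meets the environment; /ivbezuexauzaxuivu/ is unchanged.

ivbezuexauzaxuivu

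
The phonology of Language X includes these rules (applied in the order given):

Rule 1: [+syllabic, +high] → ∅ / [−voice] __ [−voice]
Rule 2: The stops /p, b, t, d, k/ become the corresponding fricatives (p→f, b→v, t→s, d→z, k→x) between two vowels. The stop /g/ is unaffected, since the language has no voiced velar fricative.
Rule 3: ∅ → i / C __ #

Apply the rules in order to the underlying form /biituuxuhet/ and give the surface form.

biisuuxheti

Rule 1 (high vowel syncope): /u/ is a high vowel flanked by voiceless consonants /x/ and /h/, so it deletes. /biituuxuhet/ → biituuxhet.
Rule 2 (intervocalic spirantization): /t/ is a stop between vowels /i/ and /u/, so it spirantizes to the fricative [s]. /biituuxhet/ → biisuuxhet.
Rule 3 (final i-epenthesis): the form ends in the consonant /t/, so [i] is inserted word-finally. /biisuuxhet/ → biisuuxheti.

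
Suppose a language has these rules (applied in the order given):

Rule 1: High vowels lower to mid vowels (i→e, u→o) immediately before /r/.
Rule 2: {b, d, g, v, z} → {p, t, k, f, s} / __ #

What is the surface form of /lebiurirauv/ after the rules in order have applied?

Rule 1 (pre-rhotic lowering): /u/ is a high vowel immediately before /r/, so it lowers to [o]. /i/ is a high vowel immediately before /r/, so it lowers to [e]. /lebiurirauv/ → lebiorerauv.
Rule 2 (final devoicing): /v/ is a voiced obstruent in word-final position, so it devoices to [f]. /lebiorerauv/ → lebiorerauf.

lebiorerauf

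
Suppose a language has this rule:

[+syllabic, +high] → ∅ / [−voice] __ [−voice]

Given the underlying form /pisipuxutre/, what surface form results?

/i/ is a high vowel flanked by voiceless consonants /p/ and /s/, so it deletes.
/i/ is a high vowel flanked by voiceless consonants /s/ and /p/, so it deletes.
/u/ is a high vowel flanked by voiceless consonants /p/ and /x/, so it deletes.
/u/ is a high vowel flanked by voiceless consonants /x/ and /t/, so it deletes.
Surface form: [pspxtre].

pspxtre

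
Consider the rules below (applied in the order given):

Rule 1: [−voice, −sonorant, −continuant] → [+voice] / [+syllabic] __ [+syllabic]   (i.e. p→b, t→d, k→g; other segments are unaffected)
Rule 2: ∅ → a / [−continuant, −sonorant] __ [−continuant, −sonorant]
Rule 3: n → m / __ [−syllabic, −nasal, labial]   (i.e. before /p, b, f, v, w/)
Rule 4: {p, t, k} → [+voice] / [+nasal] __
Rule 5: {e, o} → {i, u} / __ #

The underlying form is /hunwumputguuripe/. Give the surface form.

Rule 1 (intervocalic voicing): /p/ is a voiceless stop between vowels /i/ and /e/, so it voices to [b]. /hunwumputguuripe/ → hunwumputguuribe.
Rule 2 (stop-cluster a-epenthesis): /t/ and /g/ form a stop–stop cluster, so [a] is inserted between them. /hunwumputguuribe/ → hunwumputaguuribe.
Rule 3 (nasal place assimilation): /n/ precedes the labial consonant /w/, so it assimilates in place to [m]. /hunwumputaguuribe/ → humwumputaguuribe.
Rule 4 (post-nasal voicing): /p/ is a voiceless stop immediately after the nasal /m/, so it voices to [b]. /humwumputaguuribe/ → humwumbutaguuribe.
Rule 5 (final vowel raising): /e/ is a mid vowel in word-final position, so it raises to [i]. /humwumbutaguuribe/ → humwumbutaguuribi.

humwumbutaguuribi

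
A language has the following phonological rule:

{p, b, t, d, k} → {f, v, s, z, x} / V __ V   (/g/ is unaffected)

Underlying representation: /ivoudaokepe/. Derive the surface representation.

/d/ is a stop between vowels /u/ and /a/, so it spirantizes to the fricative [z].
/k/ is a stop between vowels /o/ and /e/, so it spirantizes to the fricative [x].
/p/ is a stop between vowels /e/ and /e/, so it spirantizes to the fricative [f].
Surface form: [ivouzaoxefe].

ivouzaoxefe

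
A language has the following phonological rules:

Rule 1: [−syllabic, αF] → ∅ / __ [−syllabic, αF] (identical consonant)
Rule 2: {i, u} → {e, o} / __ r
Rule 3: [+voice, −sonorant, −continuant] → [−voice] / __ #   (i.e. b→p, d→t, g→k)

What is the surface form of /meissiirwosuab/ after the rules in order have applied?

meisierwosuap

Rule 1 (degemination): /ss/ is a geminate; the first /s/ deletes. /meissiirwosuab/ → meisiirwosuab.
Rule 2 (pre-rhotic lowering): /i/ is a high vowel immediately before /r/, so it lowers to [e]. /meisiirwosuab/ → meisierwosuab.
Rule 3 (final devoicing): /b/ is a voiced stop in word-final position, so it devoices to [p]. /meisierwosuab/ → meisierwosuap.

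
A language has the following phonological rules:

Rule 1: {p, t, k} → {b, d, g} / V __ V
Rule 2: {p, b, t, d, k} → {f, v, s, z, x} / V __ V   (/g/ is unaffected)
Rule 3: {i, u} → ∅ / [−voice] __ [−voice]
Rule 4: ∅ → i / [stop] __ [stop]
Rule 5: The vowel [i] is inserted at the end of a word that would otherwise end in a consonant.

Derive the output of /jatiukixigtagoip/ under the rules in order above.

jaziugixigitagoipi

Rule 1 (intervocalic voicing): /t/ is a voiceless stop between vowels /a/ and /i/, so it voices to [d]. /k/ is a voiceless stop between vowels /u/ and /i/, so it voices to [g]. /jatiukixigtagoip/ → jadiugixigtagoip.
Rule 2 (intervocalic spirantization): /d/ is a stop between vowels /a/ and /i/, so it spirantizes to the fricative [z]. /jadiugixigtagoip/ → jaziugixigtagoip.
Rule 3 (high vowel syncope): no segment meets the environment; /jaziugixigtagoip/ is unchanged.
Rule 4 (stop-cluster i-epenthesis): /g/ and /t/ form a stop–stop cluster, so [i] is inserted between them. /jaziugixigtagoip/ → jaziugixigitagoip.
Rule 5 (final i-epenthesis): the form ends in the consonant /p/, so [i] is inserted word-finally. /jaziugixigitagoip/ → jaziugixigitagoipi.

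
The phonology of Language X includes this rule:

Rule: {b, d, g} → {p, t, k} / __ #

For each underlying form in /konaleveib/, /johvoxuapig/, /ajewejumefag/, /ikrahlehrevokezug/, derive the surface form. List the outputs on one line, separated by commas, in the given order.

konaleveip, johvoxuapik, ajewejumefak, ikrahlehrevokezuk

/konaleveib/: /b/ is a voiced stop in word-final position, so it devoices to [p]. → [konaleveip].
/johvoxuapig/: /g/ is a voiced stop in word-final position, so it devoices to [k]. → [johvoxuapik].
/ajewejumefag/: /g/ is a voiced stop in word-final position, so it devoices to [k]. → [ajewejumefak].
/ikrahlehrevokezug/: /g/ is a voiced stop in word-final position, so it devoices to [k]. → [ikrahlehrevokezuk].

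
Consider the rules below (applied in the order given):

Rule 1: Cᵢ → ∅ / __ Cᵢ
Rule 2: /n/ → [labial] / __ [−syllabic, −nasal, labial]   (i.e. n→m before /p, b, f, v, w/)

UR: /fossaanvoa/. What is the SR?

Rule 1 (degemination): /ss/ is a geminate; the first /s/ deletes. /fossaanvoa/ → fosaanvoa.
Rule 2 (nasal place assimilation): /n/ precedes the labial consonant /v/, so it assimilates in place to [m]. /fosaanvoa/ → fosaamvoa.

fosaamvoa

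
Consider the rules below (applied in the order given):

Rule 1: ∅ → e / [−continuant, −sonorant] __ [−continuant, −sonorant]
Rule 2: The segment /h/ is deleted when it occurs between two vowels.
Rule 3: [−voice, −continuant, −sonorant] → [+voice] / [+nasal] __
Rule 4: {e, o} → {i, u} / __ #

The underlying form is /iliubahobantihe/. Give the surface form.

iliubaobandii

Rule 1 (stop-cluster e-epenthesis): no segment meets the environment; /iliubahobantihe/ is unchanged.
Rule 2 (intervocalic h-deletion): /h/ occurs between vowels /a/ and /o/, so it deletes. /h/ occurs between vowels /i/ and /e/, so it deletes. /iliubahobantihe/ → iliubaobantie.
Rule 3 (post-nasal voicing): /t/ is a voiceless stop immediately after the nasal /n/, so it voices to [d]. /iliubaobantie/ → iliubaobandie.
Rule 4 (final vowel raising): /e/ is a mid vowel in word-final position, so it raises to [i]. /iliubaobandie/ → iliubaobandii.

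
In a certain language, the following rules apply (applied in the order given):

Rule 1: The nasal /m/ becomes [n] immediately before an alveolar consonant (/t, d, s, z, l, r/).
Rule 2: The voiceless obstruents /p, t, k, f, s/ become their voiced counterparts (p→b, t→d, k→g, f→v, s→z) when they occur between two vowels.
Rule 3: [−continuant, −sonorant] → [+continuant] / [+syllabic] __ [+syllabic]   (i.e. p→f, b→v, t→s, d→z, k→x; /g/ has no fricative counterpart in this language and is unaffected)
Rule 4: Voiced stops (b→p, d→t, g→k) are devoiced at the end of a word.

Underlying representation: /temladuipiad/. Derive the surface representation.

Rule 1 (nasal place assimilation): /m/ precedes the alveolar consonant /l/, so it assimilates in place to [n]. /temladuipiad/ → tenladuipiad.
Rule 2 (intervocalic voicing): /p/ is a voiceless obstruent between vowels /i/ and /i/, so it voices to [b]. /tenladuipiad/ → tenladuibiad.
Rule 3 (intervocalic spirantization): /d/ is a stop between vowels /a/ and /u/, so it spirantizes to the fricative [z]. /b/ is a stop between vowels /i/ and /i/, so it spirantizes to the fricative [v]. /tenladuibiad/ → tenlazuiviad.
Rule 4 (final devoicing): /d/ is a voiced stop in word-final position, so it devoices to [t]. /tenlazuiviad/ → tenlazuiviat.

tenlazuiviat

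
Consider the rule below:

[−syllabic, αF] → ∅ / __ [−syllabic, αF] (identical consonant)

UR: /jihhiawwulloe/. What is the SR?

/hh/ is a geminate; the first /h/ deletes.
/ww/ is a geminate; the first /w/ deletes.
/ll/ is a geminate; the first /l/ deletes.
The other instances of /j/, /h/, /w/, /l/ do not occur in the required environment and remain unchanged.
Surface form: [jihiawuloe].

jihiawuloe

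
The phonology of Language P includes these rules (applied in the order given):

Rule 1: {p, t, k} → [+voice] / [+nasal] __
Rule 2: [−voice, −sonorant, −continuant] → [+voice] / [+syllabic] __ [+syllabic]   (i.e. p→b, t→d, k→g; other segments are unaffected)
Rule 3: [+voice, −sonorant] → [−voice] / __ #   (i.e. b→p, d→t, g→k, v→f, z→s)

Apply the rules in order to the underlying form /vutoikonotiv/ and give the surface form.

vudoigonodif

Rule 1 (post-nasal voicing): no segment meets the environment; /vutoikonotiv/ is unchanged.
Rule 2 (intervocalic voicing): /t/ is a voiceless stop between vowels /u/ and /o/, so it voices to [d]. /k/ is a voiceless stop between vowels /i/ and /o/, so it voices to [g]. /t/ is a voiceless stop between vowels /o/ and /i/, so it voices to [d]. /vutoikonotiv/ → vudoigonodiv.
Rule 3 (final devoicing): /v/ is a voiced obstruent in word-final position, so it devoices to [f]. /vudoigonodiv/ → vudoigonodif.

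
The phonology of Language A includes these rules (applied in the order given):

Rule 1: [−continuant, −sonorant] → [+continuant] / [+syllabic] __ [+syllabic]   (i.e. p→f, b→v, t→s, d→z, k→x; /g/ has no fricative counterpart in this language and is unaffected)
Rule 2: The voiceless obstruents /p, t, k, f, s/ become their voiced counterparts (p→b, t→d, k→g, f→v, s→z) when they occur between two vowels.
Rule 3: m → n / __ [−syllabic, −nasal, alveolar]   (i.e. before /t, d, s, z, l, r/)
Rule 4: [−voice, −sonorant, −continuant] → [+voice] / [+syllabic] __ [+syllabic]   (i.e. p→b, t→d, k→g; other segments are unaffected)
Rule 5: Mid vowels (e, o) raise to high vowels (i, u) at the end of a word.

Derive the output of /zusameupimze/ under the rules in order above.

zuzameuvinzi

Rule 1 (intervocalic spirantization): /p/ is a stop between vowels /u/ and /i/, so it spirantizes to the fricative [f]. /zusameupimze/ → zusameufimze.
Rule 2 (intervocalic voicing): /s/ is a voiceless obstruent between vowels /u/ and /a/, so it voices to [z]. /f/ is a voiceless obstruent between vowels /u/ and /i/, so it voices to [v]. /zusameufimze/ → zuzameuvimze.
Rule 3 (nasal place assimilation): /m/ precedes the alveolar consonant /z/, so it assimilates in place to [n]. /zuzameuvimze/ → zuzameuvinze.
Rule 4 (intervocalic voicing): no segment meets the environment; /zuzameuvinze/ is unchanged.
Rule 5 (final vowel raising): /e/ is a mid vowel in word-final position, so it raises to [i]. /zuzameuvinze/ → zuzameuvinzi.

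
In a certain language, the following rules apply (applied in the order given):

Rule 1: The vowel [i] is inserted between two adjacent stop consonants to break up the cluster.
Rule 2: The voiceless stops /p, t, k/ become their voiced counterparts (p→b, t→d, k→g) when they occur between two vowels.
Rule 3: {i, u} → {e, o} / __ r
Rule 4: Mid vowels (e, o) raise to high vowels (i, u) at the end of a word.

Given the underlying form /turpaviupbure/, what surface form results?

torpaviubibori

Rule 1 (stop-cluster i-epenthesis): /p/ and /b/ form a stop–stop cluster, so [i] is inserted between them. /turpaviupbure/ → turpaviupibure.
Rule 2 (intervocalic voicing): /p/ is a voiceless stop between vowels /u/ and /i/, so it voices to [b]. /turpaviupibure/ → turpaviubibure.
Rule 3 (pre-rhotic lowering): /u/ is a high vowel immediately before /r/, so it lowers to [o]. /u/ is a high vowel immediately before /r/, so it lowers to [o]. /turpaviubibure/ → torpaviubibore.
Rule 4 (final vowel raising): /e/ is a mid vowel in word-final position, so it raises to [i]. /torpaviubibore/ → torpaviubibori.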